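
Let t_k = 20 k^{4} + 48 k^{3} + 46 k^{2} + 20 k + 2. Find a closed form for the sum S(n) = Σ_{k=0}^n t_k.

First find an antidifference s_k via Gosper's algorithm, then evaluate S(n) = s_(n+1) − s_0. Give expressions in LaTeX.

S(n) = 4 n^{5} + 22 n^{4} + 46 n^{3} + 45 n^{2} + 19 n + 2

t_(k+1)/t_k = (10*k**4 + 64*k**3 + 155*k**2 + 168*k + 68)/(10*k**4 + 24*k**3 + 23*k**2 + 10*k + 1).
Factor: A=1; B=1; C=k**4 + 12*k**3/5 + 23*k**2/10 + k + 1/10.
Solve (1)·f(k+1) − (1)·f(k) = k**4 + 12*k**3/5 + 23*k**2/10 + k + 1/10.
Bound: deg f ≤ 5.
Match coefficients ⇒ f(k) = k*(k + 1)*(4*k**3 - 2*k**2 - 1)/20.
Get s_k = R·t_k = k*(4*k**4 + 2*k**3 - 2*k**2 - k - 1) with R(k) = B(k−1)f(k)/C(k) = k*(4*k**3 - 2*k**2 - 1)/(2*(10*k**3 + 14*k**2 + 9*k + 1)).
Check: Δs_k = 20*k**4 + 48*k**3 + 46*k**2 + 20*k + 2. ✓
Σ_(k=0)^n t_k = s_(n+1) − s_(0) = (4*n**5 + 22*n**4 + 46*n**3 + 45*n**2 + 19*n + 2) − (0), i.e. 4*n**5 + 22*n**4 + 46*n**3 + 45*n**2 + 19*n + 2.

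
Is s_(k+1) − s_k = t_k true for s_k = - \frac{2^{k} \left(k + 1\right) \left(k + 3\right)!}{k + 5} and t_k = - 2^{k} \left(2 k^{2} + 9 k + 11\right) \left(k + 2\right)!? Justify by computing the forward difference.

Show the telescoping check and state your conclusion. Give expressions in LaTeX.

s_(k+1) = -2**(k + 1)*(k + 2)*factorial(k + 4)/(k + 6)
s_(k+1) − s_k = -2**k*(2*k**3 + 21*k**2 + 69*k + 74)*factorial(k + 3)/((k + 5)*(k + 6))
(s_(k+1) − s_k) − t_k = 2**(k + 1)*(2*k**3 + 19*k**2 + 55*k + 54)*factorial(k + 2)/((k + 5)*(k + 6))

Invalid: residual \frac{2^{k + 1} \left(2 k^{3} + 19 k^{2} + 55 k + 54\right) \left(k + 2\right)!}{\left(k + 5\right) \left(k + 6\right)} ≠ 0.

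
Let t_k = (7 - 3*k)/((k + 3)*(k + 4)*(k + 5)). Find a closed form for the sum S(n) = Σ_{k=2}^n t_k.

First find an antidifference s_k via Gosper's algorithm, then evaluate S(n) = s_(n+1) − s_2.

Compute t_(k+1)/t_k: get (k + 3)*(3*k - 4)/((k + 6)*(3*k - 7)).
Normal form (A,B,C) = (k + 3, k + 6, k - 7/3).
Key eq: (k + 3)·f(k+1) = (k + 5)·f(k) + (k - 7/3).
Bound: deg f ≤ 2.
Solve for f: f(k) = k*(k - 29)/36 (degree 2 ≤ 2).
Get s_k = R·t_k = k*(29 - k)/(12*(k + 3)*(k + 4)) with R(k) = B(k−1)f(k)/C(k) = k*(k - 29)*(k + 5)/(12*(3*k - 7)).
s_(k+1) − s_k = (7 - 3*k)/(k**3 + 12*k**2 + 47*k + 60) = t_k.
Σ_(k=2)^n t_k = s_(n+1) − s_(2) = ((-n**2 + 27*n + 28)/(12*(n**2 + 9*n + 20))) − (3/20), i.e. (-7*n**2 + 27*n - 20)/(30*(n**2 + 9*n + 20)).

S(n) = (-7*n**2 + 27*n - 20)/(30*(n**2 + 9*n + 20))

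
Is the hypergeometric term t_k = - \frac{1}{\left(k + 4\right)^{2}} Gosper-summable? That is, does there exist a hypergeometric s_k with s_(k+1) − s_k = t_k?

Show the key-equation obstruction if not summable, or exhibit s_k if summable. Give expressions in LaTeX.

t_(k+1)/t_k = (k + 4)**2/(k + 5)**2.
Factor: A=k**2 + 8*k + 16; B=k**2 + 10*k + 25; C=1.
Need (k**2 + 8*k + 16)·f(k+1) − (k**2 + 8*k + 16)·f(k) = 1.
Bound: deg f ≤ 0.
Write f(k) = c0. Then LHS − RHS = -1, requiring -1 = 0: contradictory. No certificate.

No — t_k has no hypergeometric antidifference.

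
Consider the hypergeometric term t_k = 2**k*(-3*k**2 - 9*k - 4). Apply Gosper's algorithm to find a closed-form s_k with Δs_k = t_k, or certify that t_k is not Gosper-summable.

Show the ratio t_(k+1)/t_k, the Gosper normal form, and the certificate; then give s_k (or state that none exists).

s_k = 2**k*(-3*k**2 + 3*k - 4)

t_(k+1)/t_k = 2*(3*k**2 + 15*k + 16)/(3*k**2 + 9*k + 4).
Take A(k)=2, B(k)=1, C(k)=k**2 + 3*k + 4/3.
Key eq: (2)·f(k+1) = (1)·f(k) + (k**2 + 3*k + 4/3).
From deg A=0, deg B=0, deg C=2: d=2.
Coefficient equations give f(k) = (3*k**2 - 3*k + 4)/3.
Get s_k = R·t_k = 2**k*(-3*k**2 + 3*k - 4) with R(k) = B(k−1)f(k)/C(k) = (3*k**2 - 3*k + 4)/(3*k**2 + 9*k + 4).
Check: Δs_k = 2**k*(-3*k**2 - 9*k - 4). ✓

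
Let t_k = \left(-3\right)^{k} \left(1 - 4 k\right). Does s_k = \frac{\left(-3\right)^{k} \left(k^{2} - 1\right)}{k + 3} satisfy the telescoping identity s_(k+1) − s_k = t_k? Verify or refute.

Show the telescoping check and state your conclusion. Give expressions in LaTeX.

s_(k+1) = 3*(-3)**k*k*(-k - 2)/(k + 4)
s_(k+1) − s_k = (-3)**k*(-4*k**3 - 19*k**2 - 17*k + 4)/(k**2 + 7*k + 12)
(s_(k+1) − s_k) − t_k = 8*(-3)**k*(k**2 + 3*k - 1)/(k**2 + 7*k + 12)

Invalid: residual \frac{8 \left(-3\right)^{k} \left(k^{2} + 3 k - 1\right)}{k^{2} + 7 k + 12} ≠ 0.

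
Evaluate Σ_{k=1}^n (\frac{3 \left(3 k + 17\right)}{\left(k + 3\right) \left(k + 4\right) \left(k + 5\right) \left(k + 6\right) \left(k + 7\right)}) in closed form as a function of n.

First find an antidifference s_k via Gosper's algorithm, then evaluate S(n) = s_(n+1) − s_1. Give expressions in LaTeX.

t_(k+1)/t_k = (k + 3)*(3*k + 20)/((k + 8)*(3*k + 17)).
Take A(k)=k + 3, B(k)=k + 8, C(k)=k + 17/3.
Solve (k + 3)·f(k+1) − (k + 7)·f(k) = k + 17/3.
From deg A=1, deg B=1, deg C=1: d=4.
Solving with deg f ≤ 4: f(k) = k*(k + 5)*(k**2 + 13*k + 54)/216.
Certificate R = B(k−1)f/C = k*(k + 5)*(k + 7)*(k**2 + 13*k + 54)/(72*(3*k + 17)) gives s_k = k*(k**2 + 13*k + 54)/(24*(k**3 + 13*k**2 + 54*k + 72)).
Verify: 3*(3*k + 17)/(k**5 + 25*k**4 + 245*k**3 + 1175*k**2 + 2754*k + 2520) matches t_k.
Σ_(k=1)^n t_k = s_(n+1) − s_(1) = ((n**3 + 16*n**2 + 83*n + 68)/(24*(n**3 + 16*n**2 + 83*n + 140))) − (17/840), i.e. 3*n*(n**2 + 16*n + 83)/(140*(n**3 + 16*n**2 + 83*n + 140)).

S(n) = \frac{3 n \left(n^{2} + 16 n + 83\right)}{140 \left(n^{3} + 16 n^{2} + 83 n + 140\right)}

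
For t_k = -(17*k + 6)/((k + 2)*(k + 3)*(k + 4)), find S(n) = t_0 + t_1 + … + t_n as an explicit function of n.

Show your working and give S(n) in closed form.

S(n) = (-10*n**2 - 19*n - 9)/(3*(n**2 + 7*n + 12))

Compute t_(k+1)/t_k: get (k + 2)*(17*k + 23)/((k + 5)*(17*k + 6)).
Normal form (A,B,C) = (k + 2, k + 5, k + 6/17).
Key eq: (k + 2)·f(k+1) = (k + 4)·f(k) + (k + 6/17).
d = 2 from the (1,1,1) case.
Solving with deg f ≤ 2: f(k) = k*(10*k - 1)/51.
So s_k = (B(k−1)f/C)·t_k = (k*(k + 4)*(10*k - 1)/(3*(17*k + 6)))·t_k = k*(1 - 10*k)/(3*(k + 2)*(k + 3)).
Δs = (-17*k - 6)/(k**3 + 9*k**2 + 26*k + 24), as required.
Evaluate: s_(n+1) = (-10*n**2 - 19*n - 9)/(3*(n**2 + 7*n + 12)); subtract s_(0) = 0 ⇒ S(n) = (-10*n**2 - 19*n - 9)/(3*(n**2 + 7*n + 12)).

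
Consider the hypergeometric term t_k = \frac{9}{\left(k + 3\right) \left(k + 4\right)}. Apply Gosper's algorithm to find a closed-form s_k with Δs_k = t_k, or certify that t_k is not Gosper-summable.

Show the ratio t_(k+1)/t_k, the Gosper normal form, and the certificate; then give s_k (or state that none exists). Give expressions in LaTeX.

The ratio is (k + 3)/(k + 5).
Gosper form: A/B · C(k+1)/C(k) with A=k + 3, B=k + 5, C=1.
Key eq: (k + 3)·f(k+1) = (k + 4)·f(k) + (1).
From deg A=1, deg B=1, deg C=0: d=1.
Coefficient equations give f(k) = k/3.
Certificate R = B(k−1)f/C = k*(k + 4)/3 gives s_k = 3*k/(k + 3).
s_(k+1) − s_k = 9/(k**2 + 7*k + 12) = t_k.

s_k = \frac{3 k}{k + 3}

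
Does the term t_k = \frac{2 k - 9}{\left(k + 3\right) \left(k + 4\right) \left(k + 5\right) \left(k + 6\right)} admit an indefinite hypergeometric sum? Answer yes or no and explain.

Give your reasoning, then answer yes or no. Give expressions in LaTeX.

The ratio is (k + 3)*(2*k - 7)/((k + 7)*(2*k - 9)).
Gosper form: A/B · C(k+1)/C(k) with A=k + 3, B=k + 7, C=k - 9/2.
Solve (k + 3)·f(k+1) − (k + 6)·f(k) = k - 9/2.
From deg A=1, deg B=1, deg C=1: d=3.
Solving with deg f ≤ 3: f(k) = -k*(k**2 + 12*k + 77)/60.
Get s_k = R·t_k = k*(-k**2 - 12*k - 77)/(30*(k + 3)*(k + 4)*(k + 5)) with R(k) = B(k−1)f(k)/C(k) = -k*(k + 6)*(k**2 + 12*k + 77)/(30*(2*k - 9)).
Check: Δs_k = (2*k - 9)/(k**4 + 18*k**3 + 119*k**2 + 342*k + 360). ✓

Yes. s_k = \frac{k \left(- k^{2} - 12 k - 77\right)}{30 \left(k + 3\right) \left(k + 4\right) \left(k + 5\right)}.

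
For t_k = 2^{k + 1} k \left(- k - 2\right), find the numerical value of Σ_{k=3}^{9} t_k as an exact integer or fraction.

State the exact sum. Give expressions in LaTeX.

The ratio is 2*(k + 1)*(k + 3)/(k*(k + 2)).
Gosper form: A/B · C(k+1)/C(k) with A=2, B=1, C=k**2 + 2*k.
Key eq: (2)·f(k+1) = (1)·f(k) + (k**2 + 2*k).
Bound: deg f ≤ 2.
Coefficient equations give f(k) = k**2 - 2*k + 2.
So s_k = (B(k−1)f/C)·t_k = ((k**2 - 2*k + 2)/(k*(k + 2)))·t_k = 2**(k + 1)*(-k**2 + 2*k - 2).
Verify: 2**(k + 1)*k*(-k - 2) matches t_k.
Sum = s_(10) − s_(3); s_(10) = -167936, s_(3) = -80 ⇒ -167856.

Σ = -167856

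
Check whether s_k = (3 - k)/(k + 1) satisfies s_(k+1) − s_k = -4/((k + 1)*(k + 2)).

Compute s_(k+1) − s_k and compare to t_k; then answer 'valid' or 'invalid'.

s_(k+1) = (2 - k)/(k + 2)
s_(k+1) − s_k = -4/(k**2 + 3*k + 2)
(s_(k+1) − s_k) − t_k = 0

valid; difference matches t_k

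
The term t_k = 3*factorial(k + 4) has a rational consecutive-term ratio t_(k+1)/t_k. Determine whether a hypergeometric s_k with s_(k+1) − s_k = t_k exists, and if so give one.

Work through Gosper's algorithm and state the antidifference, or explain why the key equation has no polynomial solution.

Ratio r(k) = k + 5.
Factor: A=k + 5; B=1; C=1.
f must satisfy (k + 5)·f(k+1) − (1)·f(k) = 1.
d = -1 from the (1,0,0) case.
Negative degree bound (-1): no f exists, t_k not Gosper-summable.

none — t_k is not Gosper-summable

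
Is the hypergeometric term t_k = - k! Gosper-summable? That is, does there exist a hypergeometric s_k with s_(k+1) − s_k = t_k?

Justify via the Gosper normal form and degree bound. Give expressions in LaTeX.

t_(k+1)/t_k = k + 1.
Factor: A=k + 1; B=1; C=1.
f must satisfy (k + 1)·f(k+1) − (1)·f(k) = 1.
Degrees (1,0,0) ⇒ d ≤ -1.
deg f ≤ -1 is impossible — no certificate.

No — key equation has no polynomial f.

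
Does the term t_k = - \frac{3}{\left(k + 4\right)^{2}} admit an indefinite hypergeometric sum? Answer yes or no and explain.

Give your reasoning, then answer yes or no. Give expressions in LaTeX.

No — t_k has no hypergeometric antidifference.

Step 1: r(k) = (k + 4)**2/(k + 5)**2.
Gosper form: A/B · C(k+1)/C(k) with A=k**2 + 8*k + 16, B=k**2 + 10*k + 25, C=1.
f must satisfy (k**2 + 8*k + 16)·f(k+1) − (k**2 + 8*k + 16)·f(k) = 1.
d = 0 from the (2,2,0) case.
Generic f = c0 gives residual -1; -1 = 0 cannot hold, so t_k is not Gosper-summable.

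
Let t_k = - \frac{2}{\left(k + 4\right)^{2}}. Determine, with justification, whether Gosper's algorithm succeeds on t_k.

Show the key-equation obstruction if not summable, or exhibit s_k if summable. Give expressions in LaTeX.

No; the coefficient equations for f are inconsistent.

r(k) = (k + 4)**2/(k + 5)**2 after simplifying.
Factor: A=k**2 + 8*k + 16; B=k**2 + 10*k + 25; C=1.
Need (k**2 + 8*k + 16)·f(k+1) − (k**2 + 8*k + 16)·f(k) = 1.
d = 0 from the (2,2,0) case.
f = c0 ⇒ A·f(k+1) − B(k−1)·f(k) − C = -1. The system {-1 = 0} is inconsistent; no antidifference.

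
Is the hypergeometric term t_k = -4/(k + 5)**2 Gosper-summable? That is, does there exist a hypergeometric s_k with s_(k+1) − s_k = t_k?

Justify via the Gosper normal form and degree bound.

No — the linear system for f has no solution.

Ratio r(k) = (k + 5)**2/(k + 6)**2.
Normal form (A,B,C) = (k**2 + 10*k + 25, k**2 + 12*k + 36, 1).
Need (k**2 + 10*k + 25)·f(k+1) − (k**2 + 10*k + 25)·f(k) = 1.
From deg A=2, deg B=2, deg C=0: d=0.
Generic f = c0 gives residual -1; -1 = 0 cannot hold, so t_k is not Gosper-summable.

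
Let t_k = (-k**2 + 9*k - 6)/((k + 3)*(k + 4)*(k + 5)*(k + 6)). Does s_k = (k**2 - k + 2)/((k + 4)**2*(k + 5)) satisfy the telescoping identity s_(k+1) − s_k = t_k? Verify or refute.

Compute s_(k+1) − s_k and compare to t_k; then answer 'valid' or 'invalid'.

Invalid: residual 2*(k**3 - 17*k + 18)/(k**6 + 27*k**5 + 301*k**4 + 1773*k**3 + 5818*k**2 + 10080*k + 7200) ≠ 0.

s_(k+1) = (-k + (k + 1)**2 + 1)/((k + 5)**2*(k + 6))
s_(k+1) − s_k = (-k**3 + 5*k**2 + 40*k - 28)/(k**5 + 24*k**4 + 229*k**3 + 1086*k**2 + 2560*k + 2400)
(s_(k+1) − s_k) − t_k = 2*(k**3 - 17*k + 18)/(k**6 + 27*k**5 + 301*k**4 + 1773*k**3 + 5818*k**2 + 10080*k + 7200)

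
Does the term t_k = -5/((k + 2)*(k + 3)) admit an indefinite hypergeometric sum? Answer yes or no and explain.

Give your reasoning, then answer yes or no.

The ratio is (k + 2)/(k + 4).
Gosper form: A/B · C(k+1)/C(k) with A=k + 2, B=k + 4, C=1.
f must satisfy (k + 2)·f(k+1) − (k + 3)·f(k) = 1.
Bound: deg f ≤ 1.
Coefficient equations give f(k) = k/2.
Then R = B(k−1)f/C = k*(k + 3)/2, so s_k = R(k)·t_k = -5*k/(2*k + 4).
Verify: -5/(k**2 + 5*k + 6) matches t_k.

Yes. s_k = -5*k/(2*k + 4).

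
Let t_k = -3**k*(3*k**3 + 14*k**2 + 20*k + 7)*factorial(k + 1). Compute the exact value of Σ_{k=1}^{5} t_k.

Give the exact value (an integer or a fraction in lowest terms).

Compute t_(k+1)/t_k: get 3*(3*k**4 + 29*k**3 + 103*k**2 + 158*k + 88)/(3*k**3 + 14*k**2 + 20*k + 7).
Factor: A=3*k + 6; B=1; C=k**3 + 14*k**2/3 + 20*k/3 + 7/3.
Set up (3*k + 6)·f(k+1) − (1)·f(k) − (k**3 + 14*k**2/3 + 20*k/3 + 7/3) = 0.
d = 2 from the (1,0,3) case.
A polynomial solution: f(k) = (k**2 + k - 1)/3.
So s_k = (B(k−1)f/C)·t_k = ((k**2 + k - 1)/(3*k**3 + 14*k**2 + 20*k + 7))·t_k = -3**k*(k**2 + k - 1)*factorial(k + 1).
s_(k+1) − s_k = -3**k*(3*k**3 + 14*k**2 + 20*k + 7)*factorial(k + 1) = t_k.
Sum = s_(6) − s_(1); s_(6) = -150640560, s_(1) = -6 ⇒ -150640554.

Σ = -150640554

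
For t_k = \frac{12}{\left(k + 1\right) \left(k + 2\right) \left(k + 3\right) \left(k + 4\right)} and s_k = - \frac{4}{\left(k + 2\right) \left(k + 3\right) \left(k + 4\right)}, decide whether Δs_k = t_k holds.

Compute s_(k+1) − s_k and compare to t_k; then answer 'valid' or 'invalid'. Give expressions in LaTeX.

Invalid: residual - \frac{48}{k^{5} + 15 k^{4} + 85 k^{3} + 225 k^{2} + 274 k + 120} ≠ 0.

s_(k+1) = -4/((k + 3)*(k + 4)*(k + 5))
s_(k+1) − s_k = 12/((k + 2)*(k + 3)*(k + 4)*(k + 5))
(s_(k+1) − s_k) − t_k = -48/((k + 1)*(k + 2)*(k + 3)*(k + 4)*(k + 5))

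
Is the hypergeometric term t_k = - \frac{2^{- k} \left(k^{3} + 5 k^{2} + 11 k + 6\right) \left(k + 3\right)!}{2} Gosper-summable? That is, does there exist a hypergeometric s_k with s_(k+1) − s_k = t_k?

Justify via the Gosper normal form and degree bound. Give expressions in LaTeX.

r(k) = (k**4 + 12*k**3 + 56*k**2 + 119*k + 92)/(2*(k**3 + 5*k**2 + 11*k + 6)) after simplifying.
Gosper form: A/B · C(k+1)/C(k) with A=k/2 + 2, B=1, C=k**3 + 5*k**2 + 11*k + 6.
Solve (k/2 + 2)·f(k+1) − (1)·f(k) = k**3 + 5*k**2 + 11*k + 6.
Bound: deg f ≤ 2.
A polynomial solution: f(k) = 2*(k**2 + k - 1).
So s_k = (B(k−1)f/C)·t_k = (2*(k**2 + k - 1)/(k**3 + 5*k**2 + 11*k + 6))·t_k = -(k**2 + k - 1)*factorial(k + 3)/2**k.
Verify: -(k**3 + 5*k**2 + 11*k + 6)*factorial(k + 3)/(2*2**k) matches t_k.

Yes. s_k = - 2^{- k} \left(k^{2} + k - 1\right) \left(k + 3\right)!.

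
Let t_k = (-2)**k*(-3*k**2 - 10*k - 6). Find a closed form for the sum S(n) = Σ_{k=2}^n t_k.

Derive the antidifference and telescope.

t_(k+1)/t_k = 2*(-3*k**2 - 16*k - 19)/(3*k**2 + 10*k + 6).
Take A(k)=-2, B(k)=1, C(k)=k**2 + 10*k/3 + 2.
Solve (-2)·f(k+1) − (1)·f(k) = k**2 + 10*k/3 + 2.
Bound: deg f ≤ 2.
Solving with deg f ≤ 2: f(k) = -k*(k + 2)/3.
R(k) = B(k−1)·f(k)/C(k) = -k*(k + 2)/(3*k**2 + 10*k + 6); s_k = R·t_k = (-2)**k*k*(k + 2).
Verify: (-2)**k*(-3*k**2 - 10*k - 6) matches t_k.
s_(n+1) = (-2)**(n + 1)*(n**2 + 4*n + 3) and s_(2) = 32, so S(n) = -2*(-2)**n*n**2 - 8*(-2)**n*n - 6*(-2)**n - 32.

S(n) = -2*(-2)**n*n**2 - 8*(-2)**n*n - 6*(-2)**n - 32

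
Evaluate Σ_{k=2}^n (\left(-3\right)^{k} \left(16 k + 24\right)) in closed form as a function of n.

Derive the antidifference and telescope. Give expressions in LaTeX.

r(k) = 3*(-2*k - 5)/(2*k + 3) after simplifying.
A = -3, B = 1, C = k + 3/2.
f must satisfy (-3)·f(k+1) − (1)·f(k) = k + 3/2.
deg f ≤ 1 (via 0,0,1).
Solving with deg f ≤ 1: f(k) = -(4*k + 3)/16.
So s_k = (B(k−1)f/C)·t_k = (-(4*k + 3)/(8*(2*k + 3)))·t_k = (-3)**k*(-4*k - 3).
Check: Δs_k = (-3)**k*(16*k + 24). ✓
s_(n+1) = 3*(-3)**n*(4*n + 7) and s_(2) = -99, so S(n) = 12*(-3)**n*n + 21*(-3)**n + 99.

S(n) = 12 \left(-3\right)^{n} n + 21 \left(-3\right)^{n} + 99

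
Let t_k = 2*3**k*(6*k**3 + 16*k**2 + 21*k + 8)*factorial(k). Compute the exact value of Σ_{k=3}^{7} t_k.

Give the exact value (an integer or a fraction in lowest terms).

Σ = 68251190004

The ratio is 3*(6*k**4 + 40*k**3 + 105*k**2 + 122*k + 51)/(6*k**3 + 16*k**2 + 21*k + 8).
Normal form (A,B,C) = (3*k + 3, 1, k**3 + 8*k**2/3 + 7*k/2 + 4/3).
Key eq: (3*k + 3)·f(k+1) = (1)·f(k) + (k**3 + 8*k**2/3 + 7*k/2 + 4/3).
From deg A=1, deg B=0, deg C=3: d=2.
Coefficient equations give f(k) = (2*k**2 + 1)/6.
Get s_k = R·t_k = 2*3**k*(2*k**2 + 1)*factorial(k) with R(k) = B(k−1)f(k)/C(k) = (2*k**2 + 1)/(6*k**3 + 16*k**2 + 21*k + 8).
Check: Δs_k = 2*3**k*(6*k**3 + 16*k**2 + 21*k + 8)*factorial(k). ✓
Σ_(k=3)^(7) t_k = s_(8) − s_(3) = 68251196160 − (6156) = 68251190004.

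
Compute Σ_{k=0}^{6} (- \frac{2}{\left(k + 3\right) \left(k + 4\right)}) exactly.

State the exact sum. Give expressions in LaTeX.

Σ = -7/15

t_(k+1)/t_k = (k + 3)/(k + 5).
Factor: A=k + 3; B=k + 5; C=1.
f must satisfy (k + 3)·f(k+1) − (k + 4)·f(k) = 1.
deg f ≤ 1 (via 1,1,0).
Coefficient equations give f(k) = k/3.
R(k) = B(k−1)·f(k)/C(k) = k*(k + 4)/3; s_k = R·t_k = -2*k/(3*k + 9).
Check: Δs_k = -2/(k**2 + 7*k + 12). ✓
Telescoping: Σ = s_(7) − s_(0) = -7/15 − (0) = -7/15.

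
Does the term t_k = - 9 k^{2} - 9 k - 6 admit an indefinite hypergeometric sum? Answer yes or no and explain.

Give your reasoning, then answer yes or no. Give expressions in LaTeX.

The ratio is (3*k**2 + 9*k + 8)/(3*k**2 + 3*k + 2).
Gosper form: A/B · C(k+1)/C(k) with A=1, B=1, C=k**2 + k + 2/3.
Key eq: (1)·f(k+1) = (1)·f(k) + (k**2 + k + 2/3).
Bound: deg f ≤ 3.
A polynomial solution: f(k) = k*(k**2 + 1)/3.
So s_k = (B(k−1)f/C)·t_k = (k*(k**2 + 1)/(3*k**2 + 3*k + 2))·t_k = 3*k*(-k**2 - 1).
Check: Δs_k = -9*k**2 - 9*k - 6. ✓

Yes. s_k = 3 k \left(- k^{2} - 1\right).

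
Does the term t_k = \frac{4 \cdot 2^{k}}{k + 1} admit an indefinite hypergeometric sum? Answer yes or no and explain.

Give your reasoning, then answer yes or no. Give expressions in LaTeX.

No; the degree bound rules out any f.

The ratio is 2*(k + 1)/(k + 2).
A = 2*k + 2, B = k + 2, C = 1.
Solve (2*k + 2)·f(k+1) − (k + 1)·f(k) = 1.
Bound: deg f ≤ -1.
deg f ≤ -1 is impossible — no certificate.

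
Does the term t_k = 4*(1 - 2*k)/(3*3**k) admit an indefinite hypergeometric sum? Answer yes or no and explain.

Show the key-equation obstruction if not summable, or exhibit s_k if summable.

Yes. s_k = 4*k/3**k.

Compute t_(k+1)/t_k: get (2*k + 1)/(3*(2*k - 1)).
Normal form (A,B,C) = (1/3, 1, k - 1/2).
Set up (1/3)·f(k+1) − (1)·f(k) − (k - 1/2) = 0.
d = 1 from the (0,0,1) case.
A polynomial solution: f(k) = -3*k/2.
Then R = B(k−1)f/C = -3*k/(2*k - 1), so s_k = R(k)·t_k = 4*k/3**k.
Verify: 4*(1 - 2*k)/(3*3**k) matches t_k.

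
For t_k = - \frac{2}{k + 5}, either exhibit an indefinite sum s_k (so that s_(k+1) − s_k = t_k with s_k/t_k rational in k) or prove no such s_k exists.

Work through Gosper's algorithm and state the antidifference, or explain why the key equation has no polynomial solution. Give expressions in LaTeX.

Ratio r(k) = (k + 5)/(k + 6).
So A=k + 5 and B=k + 6, with C=1.
Need (k + 5)·f(k+1) − (k + 5)·f(k) = 1.
d = 0 from the (1,1,0) case.
f = c0 ⇒ A·f(k+1) − B(k−1)·f(k) − C = -1. The system {-1 = 0} is inconsistent; no antidifference.

no hypergeometric antidifference exists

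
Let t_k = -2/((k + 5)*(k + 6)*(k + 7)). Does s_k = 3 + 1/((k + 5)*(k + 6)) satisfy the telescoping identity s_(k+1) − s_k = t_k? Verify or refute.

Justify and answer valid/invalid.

valid; difference matches t_k

s_(k+1) = 3 + 1/((k + 6)*(k + 7))
s_(k+1) − s_k = -2/(k**3 + 18*k**2 + 107*k + 210)
(s_(k+1) − s_k) − t_k = 0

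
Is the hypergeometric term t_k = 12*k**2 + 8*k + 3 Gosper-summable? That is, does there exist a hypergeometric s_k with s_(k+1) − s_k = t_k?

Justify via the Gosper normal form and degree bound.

Yes. s_k = k*(4*k**2 - 2*k + 1).

The ratio is (12*k**2 + 32*k + 23)/(12*k**2 + 8*k + 3).
So A=1 and B=1, with C=k**2 + 2*k/3 + 1/4.
Solve (1)·f(k+1) − (1)·f(k) = k**2 + 2*k/3 + 1/4.
Degrees (0,0,2) ⇒ d ≤ 3.
Coefficient equations give f(k) = k*(4*k**2 - 2*k + 1)/12.
So s_k = (B(k−1)f/C)·t_k = (k*(4*k**2 - 2*k + 1)/(12*k**2 + 8*k + 3))·t_k = k*(4*k**2 - 2*k + 1).
s_(k+1) − s_k = 12*k**2 + 8*k + 3 = t_k.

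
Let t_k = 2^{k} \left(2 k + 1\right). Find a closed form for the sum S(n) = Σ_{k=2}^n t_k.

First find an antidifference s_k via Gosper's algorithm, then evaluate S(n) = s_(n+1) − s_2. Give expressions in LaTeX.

t_(k+1)/t_k = 2*(2*k + 3)/(2*k + 1).
Take A(k)=2, B(k)=1, C(k)=k + 1/2.
Set up (2)·f(k+1) − (1)·f(k) − (k + 1/2) = 0.
deg f ≤ 1 (via 0,0,1).
Coefficient equations give f(k) = (2*k - 3)/2.
Certificate R = B(k−1)f/C = (2*k - 3)/(2*k + 1) gives s_k = 2**k*(2*k - 3).
Verify: 2**k*(2*k + 1) matches t_k.
Telescope: S(n) = s_(n+1) − s_(2) = 2**(n + 1)*(2*n - 1) − (4) = 4*2**n*n - 2*2**n - 4.

S(n) = 4 \cdot 2^{n} n - 2 \cdot 2^{n} - 4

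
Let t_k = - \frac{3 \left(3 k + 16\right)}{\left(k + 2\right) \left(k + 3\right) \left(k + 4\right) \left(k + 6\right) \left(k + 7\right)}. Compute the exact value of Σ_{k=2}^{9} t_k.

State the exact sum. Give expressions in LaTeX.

r(k) = (k + 2)*(k + 6)*(3*k + 19)/((k + 5)*(k + 8)*(3*k + 16)) after simplifying.
Take A(k)=k + 2, B(k)=k + 8, C(k)=k**2 + 31*k/3 + 80/3.
Set up (k + 2)·f(k+1) − (k + 7)·f(k) − (k**2 + 31*k/3 + 80/3) = 0.
d = 5 from the (1,1,2) case.
Solving with deg f ≤ 5: f(k) = k*(k + 4)*(k + 5)*(k**2 + 11*k + 36)/108.
Get s_k = R·t_k = k*(-k**2 - 11*k - 36)/(12*(k**3 + 11*k**2 + 36*k + 36)) with R(k) = B(k−1)f(k)/C(k) = k*(k + 4)*(k + 7)*(k**2 + 11*k + 36)/(36*(3*k + 16)).
s_(k+1) − s_k = 3*(-3*k - 16)/(k**5 + 22*k**4 + 185*k**3 + 740*k**2 + 1404*k + 1008) = t_k.
Sum = s_(10) − s_(2); s_(10) = -205/2496, s_(2) = -31/480 ⇒ -73/4160.

Σ = -73/4160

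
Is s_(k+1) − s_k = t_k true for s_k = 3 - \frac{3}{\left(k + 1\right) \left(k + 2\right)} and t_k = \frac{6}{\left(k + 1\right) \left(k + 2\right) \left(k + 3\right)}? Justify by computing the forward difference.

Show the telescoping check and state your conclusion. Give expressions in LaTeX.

Valid: the claim telescopes to t_k.

s_(k+1) = 3 - 3/((k + 2)*(k + 3))
s_(k+1) − s_k = 6/(k**3 + 6*k**2 + 11*k + 6)
(s_(k+1) − s_k) − t_k = 0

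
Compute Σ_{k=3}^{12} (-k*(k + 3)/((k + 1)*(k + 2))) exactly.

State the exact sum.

Compute t_(k+1)/t_k: get (k + 1)**2*(k + 4)/(k*(k + 3)**2).
So A=k + 1 and B=k + 3, with C=k**2 + 3*k.
f must satisfy (k + 1)·f(k+1) − (k + 2)·f(k) = k**2 + 3*k.
Degrees (1,1,2) ⇒ d ≤ 2.
Coefficient equations give f(k) = k*(k - 1).
Then R = B(k−1)f/C = (k - 1)*(k + 2)/(k + 3), so s_k = R(k)·t_k = k*(1 - k)/(k + 1).
Verify: k*(-k - 3)/(k**2 + 3*k + 2) matches t_k.
Evaluate s at k=13 and k=3: -78/7 and -3/2; difference -135/14.

Σ = -135/14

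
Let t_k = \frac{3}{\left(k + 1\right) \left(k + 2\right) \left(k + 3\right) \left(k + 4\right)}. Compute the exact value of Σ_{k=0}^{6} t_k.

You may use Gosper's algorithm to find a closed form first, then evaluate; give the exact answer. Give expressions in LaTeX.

The ratio is (k + 1)/(k + 5).
Factor: A=k + 1; B=k + 5; C=1.
Solve (k + 1)·f(k+1) − (k + 4)·f(k) = 1.
deg f ≤ 3 (via 1,1,0).
Coefficient equations give f(k) = k*(k**2 + 6*k + 11)/18.
R(k) = B(k−1)·f(k)/C(k) = k*(k + 4)*(k**2 + 6*k + 11)/18; s_k = R·t_k = k*(k**2 + 6*k + 11)/(6*(k + 1)*(k + 2)*(k + 3)).
Verify: 3/(k**4 + 10*k**3 + 35*k**2 + 50*k + 24) matches t_k.
Telescoping: Σ = s_(7) − s_(0) = 119/720 − (0) = 119/720.

Σ = 119/720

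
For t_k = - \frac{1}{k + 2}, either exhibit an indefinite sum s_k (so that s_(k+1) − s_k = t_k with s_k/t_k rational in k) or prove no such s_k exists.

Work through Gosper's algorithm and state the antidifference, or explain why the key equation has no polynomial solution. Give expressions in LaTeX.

none — t_k is not Gosper-summable

Ratio r(k) = (k + 2)/(k + 3).
Normal form (A,B,C) = (k + 2, k + 3, 1).
Set up (k + 2)·f(k+1) − (k + 2)·f(k) − (1) = 0.
Bound: deg f ≤ 0.
Generic f = c0 gives residual -1; -1 = 0 cannot hold, so t_k is not Gosper-summable.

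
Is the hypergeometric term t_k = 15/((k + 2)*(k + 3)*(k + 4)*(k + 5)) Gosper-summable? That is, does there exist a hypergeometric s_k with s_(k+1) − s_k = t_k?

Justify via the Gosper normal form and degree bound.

Compute t_(k+1)/t_k: get (k + 2)/(k + 6).
Factor: A=k + 2; B=k + 6; C=1.
Key eq: (k + 2)·f(k+1) = (k + 5)·f(k) + (1).
From deg A=1, deg B=1, deg C=0: d=3.
Match coefficients ⇒ f(k) = k*(k**2 + 9*k + 26)/72.
Get s_k = R·t_k = 5*k*(k**2 + 9*k + 26)/(24*(k + 2)*(k + 3)*(k + 4)) with R(k) = B(k−1)f(k)/C(k) = k*(k + 5)*(k**2 + 9*k + 26)/72.
Verify: 15/(k**4 + 14*k**3 + 71*k**2 + 154*k + 120) matches t_k.

Yes. s_k = 5*k*(k**2 + 9*k + 26)/(24*(k + 2)*(k + 3)*(k + 4)).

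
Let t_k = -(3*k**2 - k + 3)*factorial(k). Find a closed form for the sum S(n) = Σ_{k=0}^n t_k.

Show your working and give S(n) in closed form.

Compute t_(k+1)/t_k: get (k + 1)*(-k + 3*(k + 1)**2 + 2)/(3*k**2 - k + 3).
Gosper form: A/B · C(k+1)/C(k) with A=k + 1, B=1, C=k**2 - k/3 + 1.
Set up (k + 1)·f(k+1) − (1)·f(k) − (k**2 - k/3 + 1) = 0.
Bound: deg f ≤ 1.
Coefficient equations give f(k) = (3*k - 4)/3.
Certificate R = B(k−1)f/C = (3*k - 4)/(3*k**2 - k + 3) gives s_k = -(3*k - 4)*factorial(k).
Check: Δs_k = -(3*k**2 - k + 3)*factorial(k). ✓
Evaluate: s_(n+1) = -(3*n - 1)*factorial(n + 1); subtract s_(0) = 4 ⇒ S(n) = -3*n**2*factorial(n) - 2*n*factorial(n) + factorial(n) - 4.

S(n) = -3*n**2*factorial(n) - 2*n*factorial(n) + factorial(n) - 4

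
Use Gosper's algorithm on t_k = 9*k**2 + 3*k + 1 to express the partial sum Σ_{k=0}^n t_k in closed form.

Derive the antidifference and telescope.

r(k) = (9*k**2 + 21*k + 13)/(9*k**2 + 3*k + 1) after simplifying.
A = 1, B = 1, C = k**2 + k/3 + 1/9.
Set up (1)·f(k+1) − (1)·f(k) − (k**2 + k/3 + 1/9) = 0.
deg f ≤ 3 (via 0,0,2).
Match coefficients ⇒ f(k) = k*(3*k**2 - 3*k + 1)/9.
Get s_k = R·t_k = k*(3*k**2 - 3*k + 1) with R(k) = B(k−1)f(k)/C(k) = k*(3*k**2 - 3*k + 1)/(9*k**2 + 3*k + 1).
Check: Δs_k = 9*k**2 + 3*k + 1. ✓
s_(n+1) = 3*n**3 + 6*n**2 + 4*n + 1 and s_(0) = 0, so S(n) = 3*n**3 + 6*n**2 + 4*n + 1.

S(n) = 3*n**3 + 6*n**2 + 4*n + 1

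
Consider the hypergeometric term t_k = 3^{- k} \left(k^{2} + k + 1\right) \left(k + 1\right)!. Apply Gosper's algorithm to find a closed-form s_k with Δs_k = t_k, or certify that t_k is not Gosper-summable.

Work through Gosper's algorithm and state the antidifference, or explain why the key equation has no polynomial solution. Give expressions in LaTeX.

s_k = 3^{1 - k} \left(k + 1\right) \left(k + 1\right)!

Compute t_(k+1)/t_k: get (k + 2)*(k + (k + 1)**2 + 2)/(3*(k**2 + k + 1)).
Normal form (A,B,C) = (k/3 + 2/3, 1, k**2 + k + 1).
Need (k/3 + 2/3)·f(k+1) − (1)·f(k) = k**2 + k + 1.
deg f ≤ 1 (via 1,0,2).
Coefficient equations give f(k) = 3*(k + 1).
Then R = B(k−1)f/C = 3*(k + 1)/(k**2 + k + 1), so s_k = R(k)·t_k = 3**(1 - k)*(k + 1)*factorial(k + 1).
Verify: (k**2 + k + 1)*factorial(k + 1)/3**k matches t_k.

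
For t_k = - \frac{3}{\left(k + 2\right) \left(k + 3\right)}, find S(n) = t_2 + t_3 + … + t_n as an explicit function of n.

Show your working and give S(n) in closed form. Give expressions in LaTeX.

r(k) = (k + 2)/(k + 4) after simplifying.
Gosper form: A/B · C(k+1)/C(k) with A=k + 2, B=k + 4, C=1.
f must satisfy (k + 2)·f(k+1) − (k + 3)·f(k) = 1.
deg f ≤ 1 (via 1,1,0).
Coefficient equations give f(k) = k/2.
R(k) = B(k−1)·f(k)/C(k) = k*(k + 3)/2; s_k = R·t_k = -3*k/(2*k + 4).
Δs = -3/(k**2 + 5*k + 6), as required.
Σ_(k=2)^n t_k = s_(n+1) − s_(2) = (3*(-n - 1)/(2*(n + 3))) − (-3/4), i.e. 3*(1 - n)/(4*(n + 3)).

S(n) = \frac{3 \left(1 - n\right)}{4 \left(n + 3\right)}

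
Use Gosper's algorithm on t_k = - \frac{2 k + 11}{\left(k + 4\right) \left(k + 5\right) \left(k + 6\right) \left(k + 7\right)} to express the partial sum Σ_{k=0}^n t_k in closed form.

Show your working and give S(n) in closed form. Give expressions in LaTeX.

r(k) = (k + 4)*(2*k + 13)/((k + 8)*(2*k + 11)) after simplifying.
Gosper form: A/B · C(k+1)/C(k) with A=k + 4, B=k + 8, C=k + 11/2.
Need (k + 4)·f(k+1) − (k + 7)·f(k) = k + 11/2.
From deg A=1, deg B=1, deg C=1: d=3.
Solving with deg f ≤ 3: f(k) = k*(k + 5)*(k + 10)/48.
Get s_k = R·t_k = k*(-k - 10)/(24*(k**2 + 10*k + 24)) with R(k) = B(k−1)f(k)/C(k) = k*(k + 5)*(k + 7)*(k + 10)/(24*(2*k + 11)).
Check: Δs_k = (-2*k - 11)/(k**4 + 22*k**3 + 179*k**2 + 638*k + 840). ✓
Evaluate: s_(n+1) = (-n**2 - 12*n - 11)/(24*(n**2 + 12*n + 35)); subtract s_(0) = 0 ⇒ S(n) = (-n**2 - 12*n - 11)/(24*(n**2 + 12*n + 35)).

S(n) = \frac{- n^{2} - 12 n - 11}{24 \left(n^{2} + 12 n + 35\right)}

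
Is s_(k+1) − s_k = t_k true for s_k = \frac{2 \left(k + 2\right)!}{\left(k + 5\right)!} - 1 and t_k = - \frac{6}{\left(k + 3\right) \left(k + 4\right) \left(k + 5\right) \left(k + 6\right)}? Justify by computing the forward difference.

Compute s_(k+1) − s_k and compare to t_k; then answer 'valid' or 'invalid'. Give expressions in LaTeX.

s_(k+1) = 2*factorial(k + 3)/factorial(k + 6) - 1
s_(k+1) − s_k = -6/((k + 3)*(k + 4)*(k + 5)*(k + 6))
(s_(k+1) − s_k) − t_k = 0

Valid: the claim telescopes to t_k.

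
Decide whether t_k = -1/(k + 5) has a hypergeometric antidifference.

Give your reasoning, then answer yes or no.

No — key equation has no polynomial f.

The ratio is (k + 5)/(k + 6).
Take A(k)=k + 5, B(k)=k + 6, C(k)=1.
Need (k + 5)·f(k+1) − (k + 5)·f(k) = 1.
From deg A=1, deg B=1, deg C=0: d=0.
Generic f = c0 gives residual -1; -1 = 0 cannot hold, so t_k is not Gosper-summable.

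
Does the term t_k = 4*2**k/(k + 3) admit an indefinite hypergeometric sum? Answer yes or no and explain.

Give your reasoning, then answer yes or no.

No — negative degree bound, so no certificate f.

Step 1: r(k) = 2*(k + 3)/(k + 4).
A = 2*k + 6, B = k + 4, C = 1.
Solve (2*k + 6)·f(k+1) − (k + 3)·f(k) = 1.
deg f ≤ -1 (via 1,1,0).
Negative degree bound (-1): no f exists, t_k not Gosper-summable.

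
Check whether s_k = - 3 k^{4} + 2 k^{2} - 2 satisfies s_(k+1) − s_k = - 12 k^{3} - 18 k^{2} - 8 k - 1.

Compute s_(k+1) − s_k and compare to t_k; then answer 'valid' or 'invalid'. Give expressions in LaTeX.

s_(k+1) = -3*(k + 1)**4 + 2*(k + 1)**2 - 2
s_(k+1) − s_k = -12*k**3 - 18*k**2 - 8*k - 1
(s_(k+1) − s_k) − t_k = 0

valid; difference matches t_k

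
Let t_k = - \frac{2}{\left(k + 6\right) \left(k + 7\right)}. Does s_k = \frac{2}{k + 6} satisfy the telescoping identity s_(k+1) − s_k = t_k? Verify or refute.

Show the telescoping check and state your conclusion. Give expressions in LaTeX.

Valid — Δs_k = t_k.

s_(k+1) = 2/(k + 7)
s_(k+1) − s_k = -2/((k + 6)*(k + 7))
(s_(k+1) − s_k) − t_k = 0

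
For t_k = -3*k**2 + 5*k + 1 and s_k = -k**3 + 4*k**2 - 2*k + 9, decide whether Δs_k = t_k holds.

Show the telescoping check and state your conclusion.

Valid — Δs_k = t_k.

s_(k+1) = -k**3 + k**2 + 3*k + 10
s_(k+1) − s_k = -3*k**2 + 5*k + 1
(s_(k+1) − s_k) − t_k = 0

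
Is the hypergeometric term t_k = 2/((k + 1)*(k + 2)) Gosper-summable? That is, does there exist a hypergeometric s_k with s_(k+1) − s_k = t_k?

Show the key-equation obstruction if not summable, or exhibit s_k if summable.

r(k) = (k + 1)/(k + 3) after simplifying.
Take A(k)=k + 1, B(k)=k + 3, C(k)=1.
Set up (k + 1)·f(k+1) − (k + 2)·f(k) − (1) = 0.
deg f ≤ 1 (via 1,1,0).
Solve for f: f(k) = k (degree 1 ≤ 1).
Then R = B(k−1)f/C = k*(k + 2), so s_k = R(k)·t_k = 2*k/(k + 1).
Δs = 2/(k**2 + 3*k + 2), as required.

Yes. s_k = 2*k/(k + 1).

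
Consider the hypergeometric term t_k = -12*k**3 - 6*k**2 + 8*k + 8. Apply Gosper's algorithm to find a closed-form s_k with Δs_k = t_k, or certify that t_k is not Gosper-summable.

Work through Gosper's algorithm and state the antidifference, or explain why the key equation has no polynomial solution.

Ratio r(k) = (6*k**3 + 21*k**2 + 20*k + 1)/(6*k**3 + 3*k**2 - 4*k - 4).
Gosper form: A/B · C(k+1)/C(k) with A=1, B=1, C=k**3 + k**2/2 - 2*k/3 - 2/3.
Solve (1)·f(k+1) − (1)·f(k) = k**3 + k**2/2 - 2*k/3 - 2/3.
deg f ≤ 4 (via 0,0,3).
Solving with deg f ≤ 4: f(k) = k*(3*k**3 - 4*k**2 - 4*k - 3)/12.
So s_k = (B(k−1)f/C)·t_k = (k*(3*k**3 - 4*k**2 - 4*k - 3)/(2*(6*k**3 + 3*k**2 - 4*k - 4)))·t_k = k*(-3*k**3 + 4*k**2 + 4*k + 3).
Δs = -12*k**3 - 6*k**2 + 8*k + 8, as required.

s_k = k*(-3*k**3 + 4*k**2 + 4*k + 3)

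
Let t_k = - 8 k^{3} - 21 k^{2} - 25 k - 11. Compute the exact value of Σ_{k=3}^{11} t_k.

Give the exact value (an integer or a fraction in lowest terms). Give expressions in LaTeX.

Σ = -46971

r(k) = (8*k**3 + 45*k**2 + 91*k + 65)/(8*k**3 + 21*k**2 + 25*k + 11) after simplifying.
Gosper form: A/B · C(k+1)/C(k) with A=1, B=1, C=k**3 + 21*k**2/8 + 25*k/8 + 11/8.
Key eq: (1)·f(k+1) = (1)·f(k) + (k**3 + 21*k**2/8 + 25*k/8 + 11/8).
deg f ≤ 4 (via 0,0,3).
Solving with deg f ≤ 4: f(k) = k*(2*k**3 + 3*k**2 + 4*k + 2)/8.
Get s_k = R·t_k = k*(-2*k**3 - 3*k**2 - 4*k - 2) with R(k) = B(k−1)f(k)/C(k) = k*(2*k**3 + 3*k**2 + 4*k + 2)/(8*k**3 + 21*k**2 + 25*k + 11).
Δs = -8*k**3 - 21*k**2 - 25*k - 11, as required.
Sum = s_(12) − s_(3); s_(12) = -47256, s_(3) = -285 ⇒ -46971.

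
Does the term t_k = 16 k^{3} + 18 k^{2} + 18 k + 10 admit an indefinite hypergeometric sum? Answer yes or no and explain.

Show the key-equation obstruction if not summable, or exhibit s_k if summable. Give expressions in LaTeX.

Ratio r(k) = (8*k**3 + 33*k**2 + 51*k + 31)/(8*k**3 + 9*k**2 + 9*k + 5).
Normal form (A,B,C) = (1, 1, k**3 + 9*k**2/8 + 9*k/8 + 5/8).
Solve (1)·f(k+1) − (1)·f(k) = k**3 + 9*k**2/8 + 9*k/8 + 5/8.
Degrees (0,0,3) ⇒ d ≤ 4.
Coefficient equations give f(k) = k*(2*k**3 - k**2 + 2*k + 2)/8.
So s_k = (B(k−1)f/C)·t_k = (k*(2*k**3 - k**2 + 2*k + 2)/(8*k**3 + 9*k**2 + 9*k + 5))·t_k = 2*k*(2*k**3 - k**2 + 2*k + 2).
Δs = 16*k**3 + 18*k**2 + 18*k + 10, as required.

Yes. s_k = 2 k \left(2 k^{3} - k^{2} + 2 k + 2\right).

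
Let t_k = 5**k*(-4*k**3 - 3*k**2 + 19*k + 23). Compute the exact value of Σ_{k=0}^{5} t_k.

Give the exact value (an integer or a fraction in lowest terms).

Step 1: r(k) = 5*(4*k**3 + 15*k**2 - k - 35)/(4*k**3 + 3*k**2 - 19*k - 23).
A = 5, B = 1, C = k**3 + 3*k**2/4 - 19*k/4 - 23/4.
Set up (5)·f(k+1) − (1)·f(k) − (k**3 + 3*k**2/4 - 19*k/4 - 23/4) = 0.
deg f ≤ 3 (via 0,0,3).
A polynomial solution: f(k) = (k**3 - 3*k**2 - k - 2)/4.
Get s_k = R·t_k = 5**k*(-k**3 + 3*k**2 + k + 2) with R(k) = B(k−1)f(k)/C(k) = (k**3 - 3*k**2 - k - 2)/(4*k**3 + 3*k**2 - 19*k - 23).
Δs = 5**k*(-4*k**3 - 3*k**2 + 19*k + 23), as required.
Telescoping: Σ = s_(6) − s_(0) = -1562500 − (2) = -1562502.

Σ = -1562502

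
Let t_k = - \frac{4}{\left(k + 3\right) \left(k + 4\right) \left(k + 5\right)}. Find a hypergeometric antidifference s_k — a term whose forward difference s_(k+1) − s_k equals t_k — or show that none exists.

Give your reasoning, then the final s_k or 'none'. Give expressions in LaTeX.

s_k = \frac{k \left(- k - 7\right)}{6 \left(k + 3\right) \left(k + 4\right)}

r(k) = (k + 3)/(k + 6) after simplifying.
Factor: A=k + 3; B=k + 6; C=1.
Need (k + 3)·f(k+1) − (k + 5)·f(k) = 1.
deg f ≤ 2 (via 1,1,0).
Solve for f: f(k) = k*(k + 7)/24 (degree 2 ≤ 2).
So s_k = (B(k−1)f/C)·t_k = (k*(k + 5)*(k + 7)/24)·t_k = k*(-k - 7)/(6*(k + 3)*(k + 4)).
Verify: -4/(k**3 + 12*k**2 + 47*k + 60) matches t_k.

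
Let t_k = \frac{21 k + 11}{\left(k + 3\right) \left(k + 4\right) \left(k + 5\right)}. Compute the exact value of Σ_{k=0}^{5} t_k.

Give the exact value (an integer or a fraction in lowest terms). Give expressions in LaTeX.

r(k) = (k + 3)*(21*k + 32)/((k + 6)*(21*k + 11)) after simplifying.
Factor: A=k + 3; B=k + 6; C=k + 11/21.
f must satisfy (k + 3)·f(k+1) − (k + 5)·f(k) = k + 11/21.
d = 2 from the (1,1,1) case.
Match coefficients ⇒ f(k) = k*(37*k + 7)/252.
Get s_k = R·t_k = k*(37*k + 7)/(12*(k + 3)*(k + 4)) with R(k) = B(k−1)f(k)/C(k) = k*(k + 5)*(37*k + 7)/(12*(21*k + 11)).
s_(k+1) − s_k = (21*k + 11)/(k**3 + 12*k**2 + 47*k + 60) = t_k.
Telescoping: Σ = s_(6) − s_(0) = 229/180 − (0) = 229/180.

Σ = 229/180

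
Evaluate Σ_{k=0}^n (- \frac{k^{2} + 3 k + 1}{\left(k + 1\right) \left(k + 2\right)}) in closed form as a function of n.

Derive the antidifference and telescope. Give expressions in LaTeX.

S(n) = \frac{- n^{2} - 2 n - 1}{n + 2}

t_(k+1)/t_k = (k + 1)*(3*k + (k + 1)**2 + 4)/((k + 3)*(k**2 + 3*k + 1)).
Gosper form: A/B · C(k+1)/C(k) with A=k + 1, B=k + 3, C=k**2 + 3*k + 1.
Set up (k + 1)·f(k+1) − (k + 2)·f(k) − (k**2 + 3*k + 1) = 0.
deg f ≤ 2 (via 1,1,2).
Solve for f: f(k) = k**2 (degree 2 ≤ 2).
Then R = B(k−1)f/C = k**2*(k + 2)/(k**2 + 3*k + 1), so s_k = R(k)·t_k = -k**2/(k + 1).
Check: Δs_k = (k**2*(k + 2) - (k + 1)**3)/((k + 1)*(k + 2)). ✓
s_(n+1) = (-n**2 - 2*n - 1)/(n + 2) and s_(0) = 0, so S(n) = (-n**2 - 2*n - 1)/(n + 2).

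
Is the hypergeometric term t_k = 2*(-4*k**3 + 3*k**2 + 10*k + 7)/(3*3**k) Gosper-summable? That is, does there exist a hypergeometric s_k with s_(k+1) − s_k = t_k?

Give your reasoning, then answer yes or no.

Yes. s_k = (4*k**3 + 3*k**2 - k - 4)/3**k.

r(k) = (4*k**3 + 9*k**2 - 4*k - 16)/(3*(4*k**3 - 3*k**2 - 10*k - 7)) after simplifying.
Factor: A=1/3; B=1; C=k**3 - 3*k**2/4 - 5*k/2 - 7/4.
Need (1/3)·f(k+1) − (1)·f(k) = k**3 - 3*k**2/4 - 5*k/2 - 7/4.
From deg A=0, deg B=0, deg C=3: d=3.
Coefficient equations give f(k) = -3*(4*k**3 + 3*k**2 - k - 4)/8.
Certificate R = B(k−1)f/C = -3*(4*k**3 + 3*k**2 - k - 4)/(2*(4*k**3 - 3*k**2 - 10*k - 7)) gives s_k = (4*k**3 + 3*k**2 - k - 4)/3**k.
Verify: 2*(-4*k**3 + 3*k**2 + 10*k + 7)/(3*3**k) matches t_k.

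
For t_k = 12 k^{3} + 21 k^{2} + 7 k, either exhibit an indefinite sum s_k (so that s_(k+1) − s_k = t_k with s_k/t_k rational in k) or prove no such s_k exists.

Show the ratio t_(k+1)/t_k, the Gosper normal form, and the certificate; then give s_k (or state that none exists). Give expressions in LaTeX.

Compute t_(k+1)/t_k: get (12*k**3 + 57*k**2 + 85*k + 40)/(k*(12*k**2 + 21*k + 7)).
A = 1, B = 1, C = k**3 + 7*k**2/4 + 7*k/12.
Need (1)·f(k+1) − (1)·f(k) = k**3 + 7*k**2/4 + 7*k/12.
d = 4 from the (0,0,3) case.
Match coefficients ⇒ f(k) = k**2*(k - 1)*(3*k + 4)/12.
Get s_k = R·t_k = k**2*(3*k**2 + k - 4) with R(k) = B(k−1)f(k)/C(k) = k*(k - 1)*(3*k + 4)/(12*k**2 + 21*k + 7).
Check: Δs_k = k*(12*k**2 + 21*k + 7). ✓

s_k = k^{2} \left(3 k^{2} + k - 4\right)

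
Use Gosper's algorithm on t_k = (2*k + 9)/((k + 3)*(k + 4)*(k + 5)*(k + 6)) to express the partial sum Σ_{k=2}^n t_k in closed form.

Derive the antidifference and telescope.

t_(k+1)/t_k = (k + 3)*(2*k + 11)/((k + 7)*(2*k + 9)).
So A=k + 3 and B=k + 7, with C=k + 9/2.
Need (k + 3)·f(k+1) − (k + 6)·f(k) = k + 9/2.
deg f ≤ 3 (via 1,1,1).
Solve for f: f(k) = k*(k + 4)*(k + 8)/30 (degree 3 ≤ 3).
Certificate R = B(k−1)f/C = k*(k + 4)*(k + 6)*(k + 8)/(15*(2*k + 9)) gives s_k = k*(k + 8)/(15*(k**2 + 8*k + 15)).
Verify: (2*k + 9)/(k**4 + 18*k**3 + 119*k**2 + 342*k + 360) matches t_k.
s_(n+1) = (n**2 + 10*n + 9)/(15*(n**2 + 10*n + 24)) and s_(2) = 4/105, so S(n) = (n**2 + 10*n - 11)/(35*(n**2 + 10*n + 24)).

S(n) = (n**2 + 10*n - 11)/(35*(n**2 + 10*n + 24))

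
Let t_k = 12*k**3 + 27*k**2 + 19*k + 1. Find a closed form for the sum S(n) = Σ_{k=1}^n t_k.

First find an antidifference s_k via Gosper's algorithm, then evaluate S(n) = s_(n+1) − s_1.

The ratio is (12*k**3 + 63*k**2 + 109*k + 59)/(12*k**3 + 27*k**2 + 19*k + 1).
Factor: A=1; B=1; C=k**3 + 9*k**2/4 + 19*k/12 + 1/12.
Set up (1)·f(k+1) − (1)·f(k) − (k**3 + 9*k**2/4 + 19*k/12 + 1/12) = 0.
Degrees (0,0,3) ⇒ d ≤ 4.
Solve for f: f(k) = k*(3*k**3 + 3*k**2 - k - 4)/12 (degree 4 ≤ 4).
Certificate R = B(k−1)f/C = k*(3*k**3 + 3*k**2 - k - 4)/(12*k**3 + 27*k**2 + 19*k + 1) gives s_k = k*(3*k**3 + 3*k**2 - k - 4).
Check: Δs_k = 12*k**3 + 27*k**2 + 19*k + 1. ✓
s_(n+1) = 3*n**4 + 15*n**3 + 26*n**2 + 15*n + 1 and s_(1) = 1, so S(n) = n*(3*n**3 + 15*n**2 + 26*n + 15).

S(n) = n*(3*n**3 + 15*n**2 + 26*n + 15)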